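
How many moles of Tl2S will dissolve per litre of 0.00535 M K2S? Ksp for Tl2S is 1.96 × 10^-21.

s = 3.03 x 10^-10 M

Tl2S(s) ⇌ 2 Tl^+(aq) + S^2-(aq)
Ksp = [Tl^+]^2[S^2-]
Let s be the molar solubility in this solution. [Tl^+] = 2s, [S^2-] = 0.00535 + s ≈ 0.00535 (Ksp is small, so little additional dissolves).
Ksp ≈ (2s)^2 × 0.00535
s = 3.03 × 10^-10 M
Check: s = 3.0 × 10^-10 ≪ 0.00535, so the approximation is valid.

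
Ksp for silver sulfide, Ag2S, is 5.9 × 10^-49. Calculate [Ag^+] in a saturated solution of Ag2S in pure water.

Ag2S(s) ⇌ 2 Ag^+ + S^2-
Ksp = [Ag^+]^2[S^2-]
Let s = molar solubility. Then [Ag^+] = 2s and [S^2-] = s.
Substituting: Ksp = (2s)^2s = 4s^3
s^3 = 5.9 × 10^-49 / 4, so s = 5.28 × 10^-17 M
[Ag^+] = 2s = 1.1 × 10^-16 M

[Ag^+] ≈ 1.1e-16 M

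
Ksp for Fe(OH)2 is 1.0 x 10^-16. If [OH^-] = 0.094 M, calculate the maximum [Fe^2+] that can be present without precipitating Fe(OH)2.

Fe(OH)2(s) <=> Fe^2+ + 2 OH^-
Ksp = [Fe^2+][OH^-]^2
Precipitation begins when Q = Ksp. With [OH^-] = 0.094 M:
1.0 x 10^-16 = (0.094)^2 × [Fe^2+]
[Fe^2+] = (1.0 x 10^-16 / 8.84 × 10^-3) = 1.1 × 10^-14 M

[Fe^2+] ≈ 1.1 x 10^-14 M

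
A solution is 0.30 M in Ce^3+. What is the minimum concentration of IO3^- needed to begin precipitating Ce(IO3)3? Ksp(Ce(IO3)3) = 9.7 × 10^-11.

Ce(IO3)3(s) ⇌ Ce^3+ + 3 IO3^-
Ksp = [Ce^3+][IO3^-]^3
Precipitation begins when Q = Ksp. With [Ce^3+] = 0.30 M:
9.7 × 10^-11 = (0.30) × [IO3^-]^3
[IO3^-] = (9.7 × 10^-11 / 3.0 × 10^-1)^(1/3) = 6.9 × 10^-4 M

6.9e-4 M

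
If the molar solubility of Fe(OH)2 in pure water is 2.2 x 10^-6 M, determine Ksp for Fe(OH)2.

4.3e-17

Fe(OH)2(s) ⇌ Fe^2+(aq) + 2 OH^-(aq)
For each mole of Fe(OH)2 that dissolves: [Fe^2+] = s, [OH^-] = 2s.
Ksp = [Fe^2+][OH^-]^2
Substituting: Ksp = s(2s)^2 = 4s^3
Ksp = 4 × (2.2 × 10^-6)^3 = 4.3 x 10^-17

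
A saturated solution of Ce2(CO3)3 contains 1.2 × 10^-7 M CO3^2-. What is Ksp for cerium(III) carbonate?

1.1 × 10^-35

Ce2(CO3)3(s) <=> 2 Ce^3+(aq) + 3 CO3^2-(aq)
Stoichiometry gives [Ce^3+] = (2/3)[CO3^2-] = 8.00 × 10^-8 M.
Ksp = [Ce^3+]^2[CO3^2-]^3
Ksp = (8.00 × 10^-8)^2 × (1.2 x 10^-7)^3 = 1.1 × 10^-35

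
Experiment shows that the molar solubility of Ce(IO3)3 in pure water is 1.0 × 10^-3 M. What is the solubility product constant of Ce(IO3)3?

Ce(IO3)3(s) ⇌ Ce^3+ + 3 IO3^-
If s mol/L of Ce(IO3)3 dissolves, [Ce^3+] = s and [IO3^-] = 3s.
Ksp = [Ce^3+][IO3^-]^3
So Ksp = s × (3s)^3 = 27s^4
Ksp = 27 × (1.0 x 10^-3)^4 = 2.7 × 10^-11

2.7e-11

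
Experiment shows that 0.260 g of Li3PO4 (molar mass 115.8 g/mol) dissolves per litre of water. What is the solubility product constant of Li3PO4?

Molar solubility s = (2.60 × 10^-1 g/L) / (115.8 g/mol) = 2.245 × 10^-3 M.
Li3PO4(s) ⇌ 3 Li^+ + PO4^3-
If s mol/L of Li3PO4 dissolves, [Li^+] = 3s and [PO4^3-] = s.
Ksp = [Li^+]^3[PO4^3-]
So Ksp = (3s)^3 × s = 27s^4
Ksp = 27 × (2.245 x 10^-3)^4 = 6.86 × 10^-10

6.86 × 10^-10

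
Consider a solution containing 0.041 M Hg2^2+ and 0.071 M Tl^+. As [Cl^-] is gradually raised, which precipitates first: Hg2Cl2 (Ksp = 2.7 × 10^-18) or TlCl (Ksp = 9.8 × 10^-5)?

Hg2Cl2

Precipitation of each salt starts when its ion product equals its Ksp.
For Hg2Cl2: 2.7 × 10^-18 = 0.041 × [Cl^-]^2  ⇒  [Cl^-] = 8.1 × 10^-9 M.
For TlCl: 9.8 × 10^-5 = 0.071 × [Cl^-]  ⇒  [Cl^-] = 1.4 × 10^-3 M.
The salt with the lower threshold [Cl^-] precipitates first: Hg2Cl2.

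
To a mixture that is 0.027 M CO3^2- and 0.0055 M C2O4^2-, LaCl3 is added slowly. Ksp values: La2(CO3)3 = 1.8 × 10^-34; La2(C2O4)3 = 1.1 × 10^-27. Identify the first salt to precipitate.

La2(CO3)3

Precipitation of each salt starts when its ion product equals its Ksp.
For La2(CO3)3: 1.8 × 10^-34 = (0.027)^3 × [La^3+]^2  ⇒  [La^3+] = 3.0 x 10^-15 M.
For La2(C2O4)3: 1.1 × 10^-27 = (0.0055)^3 × [La^3+]^2  ⇒  [La^3+] = 8.1 x 10^-11 M.
The salt with the lower threshold [La^3+] precipitates first: La2(CO3)3.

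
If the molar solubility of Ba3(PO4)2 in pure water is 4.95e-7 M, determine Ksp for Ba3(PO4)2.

Ksp = 3.21 × 10^-30

Ba3(PO4)2(s) ⇌ 3 Ba^2+ + 2 PO4^3-
Let s = molar solubility. Then [Ba^2+] = 3s and [PO4^3-] = 2s.
Ksp = [Ba^2+]^3[PO4^3-]^2
So Ksp = (3s)^3 × (2s)^2 = 108s^5
Ksp = 108 × (4.95 × 10^-7)^5 = 3.21 × 10^-30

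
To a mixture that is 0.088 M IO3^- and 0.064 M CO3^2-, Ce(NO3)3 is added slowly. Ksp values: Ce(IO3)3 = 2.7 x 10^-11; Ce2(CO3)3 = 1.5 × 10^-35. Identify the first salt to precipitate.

Ce2(CO3)3

Each salt begins to precipitate when Q = Ksp, i.e. when [Ce^3+] reaches its threshold.
For Ce(IO3)3: 2.7 x 10^-11 = (0.088)^3 × [Ce^3+]  ⇒  [Ce^3+] = 4.0 x 10^-8 M.
For Ce2(CO3)3: 1.5 × 10^-35 = (0.064)^3 × [Ce^3+]^2  ⇒  [Ce^3+] = 2.4 × 10^-16 M.
The salt with the lower threshold [Ce^3+] precipitates first: Ce2(CO3)3.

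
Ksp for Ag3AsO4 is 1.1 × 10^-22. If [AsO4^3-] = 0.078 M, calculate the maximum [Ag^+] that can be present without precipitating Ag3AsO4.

Ag3AsO4(s) ⇌ 3 Ag^+(aq) + AsO4^3-(aq)
Ksp = [Ag^+]^3[AsO4^3-]
Precipitation begins when Q = Ksp. With [AsO4^3-] = 0.078 M:
1.1 × 10^-22 = (0.078) × [Ag^+]^3
[Ag^+] = (1.1 × 10^-22 / 7.8 × 10^-2)^(1/3) = 1.1 × 10^-7 M

1.1e-7 M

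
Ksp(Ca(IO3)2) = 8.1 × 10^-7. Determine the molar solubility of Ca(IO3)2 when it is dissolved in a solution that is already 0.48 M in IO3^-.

3.5 × 10^-6 M

Ca(IO3)2(s) ⇌ Ca^2+ + 2 IO3^-
Ksp = [Ca^2+][IO3^-]^2
If s mol/L dissolves here, [Ca^2+] = s, [IO3^-] = 0.48 + 2s ≈ 0.48 (Ksp is small, so little additional dissolves).
Ksp ≈ s × (0.48)^2
s = 3.5 × 10^-6 M
Check: 2s = 7.0 × 10^-6 ≪ 0.48, so the approximation is valid.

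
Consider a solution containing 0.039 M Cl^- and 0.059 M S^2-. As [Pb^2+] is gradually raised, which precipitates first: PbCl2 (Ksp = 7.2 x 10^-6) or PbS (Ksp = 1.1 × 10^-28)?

Each salt begins to precipitate when Q = Ksp, i.e. when [Pb^2+] reaches its threshold.
For PbCl2: 7.2 x 10^-6 = (0.039)^2 × [Pb^2+]  ⇒  [Pb^2+] = 4.7 × 10^-3 M.
For PbS: 1.1 × 10^-28 = 0.059 × [Pb^2+]  ⇒  [Pb^2+] = 1.9 × 10^-27 M.
The salt with the lower threshold [Pb^2+] precipitates first: PbS.

PbS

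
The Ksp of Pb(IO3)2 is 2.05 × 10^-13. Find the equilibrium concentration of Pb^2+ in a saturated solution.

3.71 × 10^-5 M

Pb(IO3)2(s) <=> Pb^2+ + 2 IO3^-
Ksp = [Pb^2+][IO3^-]^2
If s mol/L of Pb(IO3)2 dissolves, [Pb^2+] = s and [IO3^-] = 2s.
Substituting: Ksp = s(2s)^2 = 4s^3
s^3 = 2.05 × 10^-13 / 4, so s = 3.714 × 10^-5 M
[Pb^2+] = s = 3.71 × 10^-5 M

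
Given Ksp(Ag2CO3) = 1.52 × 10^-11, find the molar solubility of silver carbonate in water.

Ag2CO3(s) <=> 2 Ag^+ + CO3^2-
Ksp = [Ag^+]^2[CO3^2-]
Let s = molar solubility. Then [Ag^+] = 2s and [CO3^2-] = s.
Substituting: Ksp = (2s)^2s = 4s^3
s^3 = 1.52 × 10^-11 / 4, so s = 1.56 x 10^-4 M

s ≈ 1.56e-4 M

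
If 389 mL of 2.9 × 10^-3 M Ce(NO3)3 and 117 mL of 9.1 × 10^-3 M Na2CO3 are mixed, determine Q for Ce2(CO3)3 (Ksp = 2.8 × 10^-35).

Total volume = 389 + 117 = 506 mL.
[Ce^3+] = 2.9 x 10^-3 × (389/506) = 2.23 × 10^-3 M
[CO3^2-] = 9.1 × 10^-3 × (117/506) = 2.10 x 10^-3 M
Ce2(CO3)3(s) ⇌ 2 Ce^3+ + 3 CO3^2-, so Q = [Ce^3+]^2[CO3^2-]^3
Q = (2.23 × 10^-3)^2(2.10 x 10^-3)^3 = 4.6 × 10^-14
Q > Ksp, so Ce2(CO3)3 will precipitate.

Q = 4.6e-14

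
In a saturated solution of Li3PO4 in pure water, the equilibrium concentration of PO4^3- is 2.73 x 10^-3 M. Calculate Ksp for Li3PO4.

1.50 x 10^-9

Li3PO4(s) ⇌ 3 Li^+ + PO4^3-
Stoichiometry gives [Li^+] = (3/1)[PO4^3-] = 8.190 × 10^-3 M.
Ksp = [Li^+]^3[PO4^3-]
Ksp = (8.190 × 10^-3)^3 × 2.73 x 10^-3 = 1.50 × 10^-9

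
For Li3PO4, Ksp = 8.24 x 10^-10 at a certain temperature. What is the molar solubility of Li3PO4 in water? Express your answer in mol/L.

Li3PO4(s) <=> 3 Li^+ + PO4^3-
Ksp = [Li^+]^3[PO4^3-]
For each mole of Li3PO4 that dissolves: [Li^+] = 3s, [PO4^3-] = s.
Substituting: Ksp = (3s)^3s = 27s^4
Solving, s = (8.24 x 10^-10/27)^(1/4) = 2.35 x 10^-3 M

s = 2.35 × 10^-3 M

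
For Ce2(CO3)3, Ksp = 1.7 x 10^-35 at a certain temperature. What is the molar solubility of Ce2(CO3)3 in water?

4.4 x 10^-8 M

Ce2(CO3)3(s) ⇌ 2 Ce^3+(aq) + 3 CO3^2-(aq)
Ksp = [Ce^3+]^2[CO3^2-]^3
Let s = molar solubility. Then [Ce^3+] = 2s and [CO3^2-] = 3s.
Ksp = (2s)^2(3s)^3 = 108s^5
s^5 = 1.7 x 10^-35 / 108, so s = 4.4 × 10^-8 M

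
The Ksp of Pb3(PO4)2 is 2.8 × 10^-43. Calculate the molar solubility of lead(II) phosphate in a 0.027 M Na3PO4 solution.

2.4e-14 M

Pb3(PO4)2(s) <=> 3 Pb^2+(aq) + 2 PO4^3-(aq)
Ksp = [Pb^2+]^3[PO4^3-]^2
Let s = moles of Pb3(PO4)2 that dissolve per litre. [Pb^2+] = 3s, [PO4^3-] = 0.027 + 2s ≈ 0.027 (Ksp is small, so little additional dissolves).
Ksp ≈ (3s)^3 × (0.027)^2
s = 2.4 × 10^-14 M
Check: 2s = 4.8 × 10^-14 ≪ 0.027, so the approximation is valid.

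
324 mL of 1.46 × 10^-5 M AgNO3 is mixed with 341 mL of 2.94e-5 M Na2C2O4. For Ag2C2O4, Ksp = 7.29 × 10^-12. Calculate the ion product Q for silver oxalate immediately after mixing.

Q = 7.63e-16

Total volume = 324 + 341 = 665 mL.
[Ag^+] = 1.46 x 10^-5 × (324/665) = 7.113 × 10^-6 M
[C2O4^2-] = 2.94 × 10^-5 × (341/665) = 1.508 × 10^-5 M
Ag2C2O4(s) <=> 2 Ag^+(aq) + C2O4^2-(aq), so Q = [Ag^+]^2[C2O4^2-]
Q = (7.113 × 10^-6)^2(1.508 × 10^-5) = 7.63 x 10^-16
Q < Ksp, so no precipitate of Ag2C2O4 forms.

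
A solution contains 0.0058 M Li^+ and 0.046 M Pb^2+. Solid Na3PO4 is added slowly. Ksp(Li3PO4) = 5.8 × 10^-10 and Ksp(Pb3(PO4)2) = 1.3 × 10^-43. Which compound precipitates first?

Precipitation of each salt starts when its ion product equals its Ksp.
For Li3PO4: 5.8 × 10^-10 = (0.0058)^3 × [PO4^3-]  ⇒  [PO4^3-] = 3.0 × 10^-3 M.
For Pb3(PO4)2: 1.3 × 10^-43 = (0.046)^3 × [PO4^3-]^2  ⇒  [PO4^3-] = 3.7 × 10^-20 M.
The salt with the lower threshold [PO4^3-] precipitates first: Pb3(PO4)2.

Pb3(PO4)2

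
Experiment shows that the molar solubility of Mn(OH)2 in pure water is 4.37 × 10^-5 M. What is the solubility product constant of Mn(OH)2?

Mn(OH)2(s) ⇌ Mn^2+(aq) + 2 OH^-(aq)
If s mol/L of Mn(OH)2 dissolves, [Mn^2+] = s and [OH^-] = 2s.
Ksp = [Mn^2+][OH^-]^2
So Ksp = s × (2s)^2 = 4s^3
With s = 4.37 x 10^-5: Ksp = 3.34 x 10^-13

Ksp ≈ 3.34 × 10^-13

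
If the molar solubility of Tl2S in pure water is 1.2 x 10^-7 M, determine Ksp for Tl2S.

6.9e-21

Tl2S(s) <=> 2 Tl^+ + S^2-
Let s = molar solubility. Then [Tl^+] = 2s and [S^2-] = s.
Ksp = [Tl^+]^2[S^2-]
Substituting: Ksp = (2s)^2s = 4s^3
Ksp = 4 × (1.2 × 10^-7)^3 = 6.9 × 10^-21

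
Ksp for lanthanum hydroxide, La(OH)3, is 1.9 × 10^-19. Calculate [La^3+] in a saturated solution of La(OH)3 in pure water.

La(OH)3(s) ⇌ La^3+ + 3 OH^-
Ksp = [La^3+][OH^-]^3
If s mol/L of La(OH)3 dissolves, [La^3+] = s and [OH^-] = 3s.
Substituting: Ksp = s(3s)^3 = 27s^4
s = (1.9 × 10^-19 / 27)^(1/4) = 9.16 × 10^-6 M
[La^3+] = s = 9.2 × 10^-6 M

9.2 × 10^-6 M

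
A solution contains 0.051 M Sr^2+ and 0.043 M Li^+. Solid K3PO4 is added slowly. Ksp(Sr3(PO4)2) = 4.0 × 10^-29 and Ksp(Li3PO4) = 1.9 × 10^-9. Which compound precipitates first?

Sr3(PO4)2

Precipitation of each salt starts when its ion product equals its Ksp.
For Sr3(PO4)2: 4.0 × 10^-29 = (0.051)^3 × [PO4^3-]^2  ⇒  [PO4^3-] = 5.5 x 10^-13 M.
For Li3PO4: 1.9 × 10^-9 = (0.043)^3 × [PO4^3-]  ⇒  [PO4^3-] = 2.4 × 10^-5 M.
The salt with the lower threshold [PO4^3-] precipitates first: Sr3(PO4)2.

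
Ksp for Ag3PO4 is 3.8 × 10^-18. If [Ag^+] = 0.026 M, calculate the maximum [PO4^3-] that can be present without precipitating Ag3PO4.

Ag3PO4(s) ⇌ 3 Ag^+(aq) + PO4^3-(aq)
Ksp = [Ag^+]^3[PO4^3-]
Precipitation begins when Q = Ksp. With [Ag^+] = 0.026 M:
3.8 × 10^-18 = (0.026)^3 × [PO4^3-]
[PO4^3-] = (3.8 × 10^-18 / 1.76 × 10^-5) = 2.2 x 10^-13 M

[PO4^3-] = 2.2 x 10^-13 M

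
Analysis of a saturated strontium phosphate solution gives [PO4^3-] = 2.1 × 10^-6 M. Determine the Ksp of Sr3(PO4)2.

1.4 × 10^-28

Sr3(PO4)2(s) ⇌ 3 Sr^2+ + 2 PO4^3-
Stoichiometry gives [Sr^2+] = (3/2)[PO4^3-] = 3.15 x 10^-6 M.
Ksp = [Sr^2+]^3[PO4^3-]^2
Ksp = (3.15 × 10^-6)^3 × (2.1 × 10^-6)^2 = 1.4 × 10^-28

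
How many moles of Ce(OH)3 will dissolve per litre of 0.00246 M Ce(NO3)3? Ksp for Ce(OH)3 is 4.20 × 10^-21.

3.98e-7 M

Ce(OH)3(s) ⇌ Ce^3+ + 3 OH^-
Ksp = [Ce^3+][OH^-]^3
If s mol/L dissolves here, [Ce^3+] = 0.00246 + s ≈ 0.00246, [OH^-] = 3s (since Ce^3+ from Ce(NO3)3 dominates).
Ksp ≈ 0.00246 × (3s)^3
s = 3.98 × 10^-7 M
Check: s = 4.0 × 10^-7 ≪ 0.00246, so the approximation is valid.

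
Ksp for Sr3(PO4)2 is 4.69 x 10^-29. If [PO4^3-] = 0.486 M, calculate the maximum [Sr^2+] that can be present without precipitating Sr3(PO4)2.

Sr3(PO4)2(s) ⇌ 3 Sr^2+(aq) + 2 PO4^3-(aq)
Ksp = [Sr^2+]^3[PO4^3-]^2
Precipitation begins when Q = Ksp. With [PO4^3-] = 0.486 M:
4.69 x 10^-29 = (0.486)^2 × [Sr^2+]^3
[Sr^2+] = (4.69 x 10^-29 / 2.362 x 10^-1)^(1/3) = 5.83 x 10^-10 M

5.83 × 10^-10 M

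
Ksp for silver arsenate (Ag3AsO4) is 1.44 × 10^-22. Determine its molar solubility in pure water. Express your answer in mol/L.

Ag3AsO4(s) <=> 3 Ag^+ + AsO4^3-
Ksp = [Ag^+]^3[AsO4^3-]
Let s = molar solubility. Then [Ag^+] = 3s and [AsO4^3-] = s.
Ksp = (3s)^3s = 27s^4
s^4 = 1.44 × 10^-22 / 27, so s = 1.52 x 10^-6 M

s = 1.52e-6 M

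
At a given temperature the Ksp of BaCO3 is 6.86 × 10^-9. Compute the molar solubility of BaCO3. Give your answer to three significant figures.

BaCO3(s) ⇌ Ba^2+ + CO3^2-
Ksp = [Ba^2+][CO3^2-]
With molar solubility s: [Ba^2+] = s, [CO3^2-] = s.
Ksp = s × s = s^2
s = (6.86 × 10^-9)^(1/2) = 8.28 × 10^-5 M

s = 8.28 × 10^-5 M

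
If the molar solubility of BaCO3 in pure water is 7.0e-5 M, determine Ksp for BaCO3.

Ksp ≈ 4.9 × 10^-9

BaCO3(s) ⇌ Ba^2+(aq) + CO3^2-(aq)
For each mole of BaCO3 that dissolves: [Ba^2+] = s, [CO3^2-] = s.
Ksp = [Ba^2+][CO3^2-]
Ksp = s^2
With s = 7.0 × 10^-5: Ksp = 4.9 × 10^-9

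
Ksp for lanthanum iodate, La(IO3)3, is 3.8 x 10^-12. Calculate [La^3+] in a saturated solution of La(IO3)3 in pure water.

[La^3+] ≈ 6.1 × 10^-4 M

La(IO3)3(s) <=> La^3+(aq) + 3 IO3^-(aq)
Ksp = [La^3+][IO3^-]^3
If s mol/L of La(IO3)3 dissolves, [La^3+] = s and [IO3^-] = 3s.
Substituting: Ksp = s(3s)^3 = 27s^4
Solving, s = (3.8 x 10^-12/27)^(1/4) = 6.12 × 10^-4 M
[La^3+] = s = 6.1 × 10^-4 M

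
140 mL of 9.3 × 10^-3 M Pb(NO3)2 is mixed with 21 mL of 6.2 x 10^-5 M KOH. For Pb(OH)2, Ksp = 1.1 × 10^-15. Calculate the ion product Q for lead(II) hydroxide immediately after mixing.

Q = 5.3 x 10^-13

Total volume = 140 + 21 = 161 mL.
[Pb^2+] = 9.3 × 10^-3 × (140/161) = 8.09 × 10^-3 M
[OH^-] = 6.2 x 10^-5 × (21/161) = 8.09 x 10^-6 M
Pb(OH)2(s) <=> Pb^2+(aq) + 2 OH^-(aq), so Q = [Pb^2+][OH^-]^2
Q = (8.09 × 10^-3)(8.09 x 10^-6)^2 = 5.3 × 10^-13
Q > Ksp, so Pb(OH)2 will precipitate.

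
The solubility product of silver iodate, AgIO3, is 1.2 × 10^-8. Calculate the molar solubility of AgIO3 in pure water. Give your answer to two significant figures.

1.1e-4 M

AgIO3(s) ⇌ Ag^+ + IO3^-
Ksp = [Ag^+][IO3^-]
For each mole of AgIO3 that dissolves: [Ag^+] = s, [IO3^-] = s.
Ksp = s × s = s^2
s = √(1.2 × 10^-8) = 1.1 × 10^-4 M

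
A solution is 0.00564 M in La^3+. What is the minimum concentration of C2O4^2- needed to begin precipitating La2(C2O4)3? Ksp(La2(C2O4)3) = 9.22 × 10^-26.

La2(C2O4)3(s) ⇌ 2 La^3+ + 3 C2O4^2-
Ksp = [La^3+]^2[C2O4^2-]^3
Precipitation begins when Q = Ksp. With [La^3+] = 0.00564 M:
9.22 × 10^-26 = (0.00564)^2 × [C2O4^2-]^3
[C2O4^2-] = (9.22 × 10^-26 / 3.181 x 10^-5)^(1/3) = 1.43 x 10^-7 M

[C2O4^2-] ≈ 1.43e-7 M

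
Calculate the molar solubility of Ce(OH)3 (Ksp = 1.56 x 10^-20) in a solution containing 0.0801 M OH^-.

Ce(OH)3(s) ⇌ Ce^3+ + 3 OH^-
Ksp = [Ce^3+][OH^-]^3
If s mol/L dissolves here, [Ce^3+] = s, [OH^-] = 0.0801 + 3s ≈ 0.0801 (since the OH^- already present dominates).
Ksp ≈ s × (0.0801)^3
s = 3.04 x 10^-17 M
Check: 3s = 9.1 × 10^-17 ≪ 0.0801, so the approximation is valid.

s ≈ 3.04e-17 M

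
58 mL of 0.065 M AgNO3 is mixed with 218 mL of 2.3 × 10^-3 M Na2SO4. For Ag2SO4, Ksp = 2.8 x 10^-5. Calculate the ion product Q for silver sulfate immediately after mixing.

Q ≈ 3.4e-7

Total volume = 58 + 218 = 276 mL.
[Ag^+] = 6.5 x 10^-2 × (58/276) = 1.37 x 10^-2 M
[SO4^2-] = 2.3 × 10^-3 × (218/276) = 1.82 × 10^-3 M
Ag2SO4(s) <=> 2 Ag^+(aq) + SO4^2-(aq), so Q = [Ag^+]^2[SO4^2-]
Q = (1.37 × 10^-2)^2(1.82 x 10^-3) = 3.4 × 10^-7
Q < Ksp, so no precipitate of Ag2SO4 forms.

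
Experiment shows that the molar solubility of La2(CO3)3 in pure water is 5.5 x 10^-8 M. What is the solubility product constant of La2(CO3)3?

Ksp ≈ 5.4 × 10^-35

La2(CO3)3(s) ⇌ 2 La^3+(aq) + 3 CO3^2-(aq)
With molar solubility s: [La^3+] = 2s, [CO3^2-] = 3s.
Ksp = [La^3+]^2[CO3^2-]^3
Substituting: Ksp = (2s)^2(3s)^3 = 108s^5
Ksp = 108 × (5.5 × 10^-8)^5 = 5.4 × 10^-35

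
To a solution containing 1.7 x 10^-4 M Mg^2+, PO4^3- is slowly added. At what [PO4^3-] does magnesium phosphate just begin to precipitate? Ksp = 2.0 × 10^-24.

Mg3(PO4)2(s) ⇌ 3 Mg^2+(aq) + 2 PO4^3-(aq)
Ksp = [Mg^2+]^3[PO4^3-]^2
Precipitation begins when Q = Ksp. With [Mg^2+] = 1.7 x 10^-4 M:
2.0 × 10^-24 = (1.7 x 10^-4)^3 × [PO4^3-]^2
[PO4^3-] = (2.0 × 10^-24 / 4.91 × 10^-12)^(1/2) = 6.4 × 10^-7 M

[PO4^3-] ≈ 6.4 × 10^-7 M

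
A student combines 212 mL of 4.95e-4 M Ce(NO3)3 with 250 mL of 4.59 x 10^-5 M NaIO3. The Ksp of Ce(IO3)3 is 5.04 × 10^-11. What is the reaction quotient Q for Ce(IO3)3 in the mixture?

Total volume = 212 + 250 = 462 mL.
[Ce^3+] = 4.95 × 10^-4 × (212/462) = 2.271 × 10^-4 M
[IO3^-] = 4.59 x 10^-5 × (250/462) = 2.484 x 10^-5 M
Ce(IO3)3(s) ⇌ Ce^3+(aq) + 3 IO3^-(aq), so Q = [Ce^3+][IO3^-]^3
Q = (2.271 x 10^-4)(2.484 × 10^-5)^3 = 3.48 × 10^-18
Q < Ksp, so no precipitate of Ce(IO3)3 forms.

Q ≈ 3.48 x 10^-18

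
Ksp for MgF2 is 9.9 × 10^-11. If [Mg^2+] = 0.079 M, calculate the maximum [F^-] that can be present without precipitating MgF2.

MgF2(s) ⇌ Mg^2+(aq) + 2 F^-(aq)
Ksp = [Mg^2+][F^-]^2
Precipitation begins when Q = Ksp. With [Mg^2+] = 0.079 M:
9.9 × 10^-11 = (0.079) × [F^-]^2
[F^-] = (9.9 × 10^-11 / 7.9 x 10^-2)^(1/2) = 3.5 × 10^-5 M

[F^-] = 3.5e-5 M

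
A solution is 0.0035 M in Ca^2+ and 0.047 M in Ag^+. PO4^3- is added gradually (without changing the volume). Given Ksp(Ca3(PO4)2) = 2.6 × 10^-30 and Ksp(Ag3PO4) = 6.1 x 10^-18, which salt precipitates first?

Precipitation of each salt starts when its ion product equals its Ksp.
For Ca3(PO4)2: 2.6 × 10^-30 = (0.0035)^3 × [PO4^3-]^2  ⇒  [PO4^3-] = 7.8 x 10^-12 M.
For Ag3PO4: 6.1 x 10^-18 = (0.047)^3 × [PO4^3-]  ⇒  [PO4^3-] = 5.9 × 10^-14 M.
The salt with the lower threshold [PO4^3-] precipitates first: Ag3PO4.

Ag3PO4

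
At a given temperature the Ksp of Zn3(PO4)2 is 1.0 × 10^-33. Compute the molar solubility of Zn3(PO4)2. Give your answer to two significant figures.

s = 9.8 × 10^-8 M

Zn3(PO4)2(s) ⇌ 3 Zn^2+(aq) + 2 PO4^3-(aq)
Ksp = [Zn^2+]^3[PO4^3-]^2
With molar solubility s: [Zn^2+] = 3s, [PO4^3-] = 2s.
So Ksp = (3s)^3 × (2s)^2 = 108s^5
s = (1.0 × 10^-33 / 108)^(1/5) = 9.8 x 10^-8 M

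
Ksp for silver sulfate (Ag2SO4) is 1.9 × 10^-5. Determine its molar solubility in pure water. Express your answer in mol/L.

1.7 × 10^-2 M

Ag2SO4(s) ⇌ 2 Ag^+(aq) + SO4^2-(aq)
Ksp = [Ag^+]^2[SO4^2-]
If s mol/L of Ag2SO4 dissolves, [Ag^+] = 2s and [SO4^2-] = s.
Ksp = (2s)^2s = 4s^3
Solving, s = (1.9 × 10^-5/4)^(1/3) = 1.7 × 10^-2 M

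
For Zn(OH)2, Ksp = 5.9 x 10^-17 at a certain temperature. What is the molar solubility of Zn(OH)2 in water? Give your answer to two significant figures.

Zn(OH)2(s) ⇌ Zn^2+ + 2 OH^-
Ksp = [Zn^2+][OH^-]^2
If s mol/L of Zn(OH)2 dissolves, [Zn^2+] = s and [OH^-] = 2s.
Ksp = s(2s)^2 = 4s^3
s = (5.9 x 10^-17 / 4)^(1/3) = 2.5 × 10^-6 M

s = 2.5 × 10^-6 M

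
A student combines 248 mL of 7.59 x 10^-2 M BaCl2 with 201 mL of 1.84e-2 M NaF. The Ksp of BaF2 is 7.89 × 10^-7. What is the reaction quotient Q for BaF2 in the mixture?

Q = 2.84e-6

Total volume = 248 + 201 = 449 mL.
[Ba^2+] = 7.59 × 10^-2 × (248/449) = 4.192 × 10^-2 M
[F^-] = 1.84 x 10^-2 × (201/449) = 8.237 × 10^-3 M
BaF2(s) <=> Ba^2+ + 2 F^-, so Q = [Ba^2+][F^-]^2
Q = (4.192 x 10^-2)(8.237 × 10^-3)^2 = 2.84 × 10^-6
Q > Ksp, so BaF2 will precipitate.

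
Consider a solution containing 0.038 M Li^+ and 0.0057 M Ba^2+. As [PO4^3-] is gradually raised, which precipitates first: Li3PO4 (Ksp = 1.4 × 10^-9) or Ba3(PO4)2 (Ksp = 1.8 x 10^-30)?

Ba3(PO4)2

Each salt begins to precipitate when Q = Ksp, i.e. when [PO4^3-] reaches its threshold.
For Li3PO4: 1.4 × 10^-9 = (0.038)^3 × [PO4^3-]  ⇒  [PO4^3-] = 2.6 x 10^-5 M.
For Ba3(PO4)2: 1.8 x 10^-30 = (0.0057)^3 × [PO4^3-]^2  ⇒  [PO4^3-] = 3.1 x 10^-12 M.
The salt with the lower threshold [PO4^3-] precipitates first: Ba3(PO4)2.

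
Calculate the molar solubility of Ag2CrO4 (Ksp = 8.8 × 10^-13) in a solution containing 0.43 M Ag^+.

s ≈ 4.8e-12 M

Ag2CrO4(s) <=> 2 Ag^+ + CrO4^2-
Ksp = [Ag^+]^2[CrO4^2-]
Let s be the molar solubility in this solution. [Ag^+] = 0.43 + 2s ≈ 0.43, [CrO4^2-] = s (common-ion effect: Ag^+ is already 0.43 M).
Ksp ≈ (0.43)^2 × s
s = 4.8 × 10^-12 M
Check: 2s = 9.5 x 10^-12 ≪ 0.43, so the approximation is valid.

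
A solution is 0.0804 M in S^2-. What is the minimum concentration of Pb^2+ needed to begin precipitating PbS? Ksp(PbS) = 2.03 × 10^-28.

PbS(s) <=> Pb^2+(aq) + S^2-(aq)
Ksp = [Pb^2+][S^2-]
Precipitation begins when Q = Ksp. With [S^2-] = 0.0804 M:
2.03 × 10^-28 = (0.0804) × [Pb^2+]
[Pb^2+] = (2.03 × 10^-28 / 8.04 × 10^-2) = 2.52 x 10^-27 M

[Pb^2+] = 2.52 x 10^-27 M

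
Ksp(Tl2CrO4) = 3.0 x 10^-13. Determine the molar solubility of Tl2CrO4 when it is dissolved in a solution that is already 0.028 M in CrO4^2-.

Tl2CrO4(s) ⇌ 2 Tl^+(aq) + CrO4^2-(aq)
Ksp = [Tl^+]^2[CrO4^2-]
If s mol/L dissolves here, [Tl^+] = 2s, [CrO4^2-] = 0.028 + s ≈ 0.028 (common-ion effect: CrO4^2- is already 0.028 M).
Ksp ≈ (2s)^2 × 0.028
s = 1.6 × 10^-6 M
Check: s = 1.6 × 10^-6 ≪ 0.028, so the approximation is valid.

s = 1.6 x 10^-6 M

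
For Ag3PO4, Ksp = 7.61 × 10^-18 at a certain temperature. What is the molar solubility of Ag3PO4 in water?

2.30e-5 M

Ag3PO4(s) <=> 3 Ag^+(aq) + PO4^3-(aq)
Ksp = [Ag^+]^3[PO4^3-]
For each mole of Ag3PO4 that dissolves: [Ag^+] = 3s, [PO4^3-] = s.
Ksp = (3s)^3s = 27s^4
s^4 = 7.61 × 10^-18 / 27, so s = 2.30 x 10^-5 M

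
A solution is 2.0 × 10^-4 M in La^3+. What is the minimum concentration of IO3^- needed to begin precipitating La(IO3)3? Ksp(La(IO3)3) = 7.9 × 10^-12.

[IO3^-] = 3.4e-3 M

La(IO3)3(s) <=> La^3+ + 3 IO3^-
Ksp = [La^3+][IO3^-]^3
Precipitation begins when Q = Ksp. With [La^3+] = 2.0 × 10^-4 M:
7.9 × 10^-12 = (2.0 × 10^-4) × [IO3^-]^3
[IO3^-] = (7.9 × 10^-12 / 2.0 × 10^-4)^(1/3) = 3.4 × 10^-3 M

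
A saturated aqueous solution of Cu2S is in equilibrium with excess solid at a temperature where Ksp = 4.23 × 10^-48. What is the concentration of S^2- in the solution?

1.02 × 10^-16 M

Cu2S(s) ⇌ 2 Cu^+(aq) + S^2-(aq)
Ksp = [Cu^+]^2[S^2-]
For each mole of Cu2S that dissolves: [Cu^+] = 2s, [S^2-] = s.
Ksp = (2s)^2s = 4s^3
s = (4.23 × 10^-48 / 4)^(1/3) = 1.019 × 10^-16 M
[S^2-] = s = 1.02 × 10^-16 M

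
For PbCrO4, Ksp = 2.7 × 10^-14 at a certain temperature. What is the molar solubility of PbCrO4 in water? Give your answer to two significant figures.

s ≈ 1.6e-7 M

PbCrO4(s) <=> Pb^2+ + CrO4^2-
Ksp = [Pb^2+][CrO4^2-]
For each mole of PbCrO4 that dissolves: [Pb^2+] = s, [CrO4^2-] = s.
Ksp = s × s = s^2
s = (2.7 × 10^-14)^(1/2) = 1.6 × 10^-7 M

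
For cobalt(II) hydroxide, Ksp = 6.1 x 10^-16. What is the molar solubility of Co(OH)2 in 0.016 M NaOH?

s ≈ 2.4e-12 M

Co(OH)2(s) ⇌ Co^2+(aq) + 2 OH^-(aq)
Ksp = [Co^2+][OH^-]^2
Let s = moles of Co(OH)2 that dissolve per litre. [Co^2+] = s, [OH^-] = 0.016 + 2s ≈ 0.016 (since OH^- from NaOH dominates).
Ksp ≈ s × (0.016)^2
s = 2.4 × 10^-12 M
Check: 2s = 4.8 × 10^-12 ≪ 0.016, so the approximation is valid.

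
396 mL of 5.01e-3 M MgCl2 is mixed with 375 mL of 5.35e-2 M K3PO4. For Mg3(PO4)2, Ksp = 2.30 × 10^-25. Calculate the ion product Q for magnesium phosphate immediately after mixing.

Total volume = 396 + 375 = 771 mL.
[Mg^2+] = 5.01 x 10^-3 × (396/771) = 2.573 × 10^-3 M
[PO4^3-] = 5.35 × 10^-2 × (375/771) = 2.602 × 10^-2 M
Mg3(PO4)2(s) <=> 3 Mg^2+ + 2 PO4^3-, so Q = [Mg^2+]^3[PO4^3-]^2
Q = (2.573 × 10^-3)^3(2.602 x 10^-2)^2 = 1.15 × 10^-11
Q > Ksp, so Mg3(PO4)2 will precipitate.

1.15 × 10^-11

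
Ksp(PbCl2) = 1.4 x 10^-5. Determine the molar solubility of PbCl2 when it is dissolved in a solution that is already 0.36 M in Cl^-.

s = 1.1 × 10^-4 M

PbCl2(s) ⇌ Pb^2+ + 2 Cl^-
Ksp = [Pb^2+][Cl^-]^2
Let s = moles of PbCl2 that dissolve per litre. [Pb^2+] = s, [Cl^-] = 0.36 + 2s ≈ 0.36 (common-ion effect: Cl^- is already 0.36 M).
Ksp ≈ s × (0.36)^2
s = 1.1 × 10^-4 M
Check: 2s = 2.2 × 10^-4 ≪ 0.36, so the approximation is valid.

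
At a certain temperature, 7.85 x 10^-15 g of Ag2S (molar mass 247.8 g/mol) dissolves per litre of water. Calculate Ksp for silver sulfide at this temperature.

Ksp ≈ 1.27 × 10^-49

Molar solubility s = (7.85 x 10^-15 g/L) / (247.8 g/mol) = 3.168 x 10^-17 M.
Ag2S(s) ⇌ 2 Ag^+(aq) + S^2-(aq)
With molar solubility s: [Ag^+] = 2s, [S^2-] = s.
Ksp = [Ag^+]^2[S^2-]
Ksp = (2s)^2s = 4s^3
With s = 3.168 × 10^-17: Ksp = 1.27 × 10^-49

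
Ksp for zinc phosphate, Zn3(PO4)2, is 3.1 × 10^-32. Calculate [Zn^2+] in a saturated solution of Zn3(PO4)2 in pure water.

Zn3(PO4)2(s) <=> 3 Zn^2+(aq) + 2 PO4^3-(aq)
Ksp = [Zn^2+]^3[PO4^3-]^2
If s mol/L of Zn3(PO4)2 dissolves, [Zn^2+] = 3s and [PO4^3-] = 2s.
Substituting: Ksp = (3s)^3(2s)^2 = 108s^5
s = (3.1 × 10^-32 / 108)^(1/5) = 1.96 × 10^-7 M
[Zn^2+] = 3s = 5.9 × 10^-7 M

5.9e-7 M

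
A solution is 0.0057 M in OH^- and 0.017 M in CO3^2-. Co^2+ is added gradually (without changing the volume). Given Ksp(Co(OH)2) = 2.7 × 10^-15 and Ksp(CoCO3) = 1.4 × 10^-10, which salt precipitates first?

Co(OH)2

Each salt begins to precipitate when Q = Ksp, i.e. when [Co^2+] reaches its threshold.
For Co(OH)2: 2.7 × 10^-15 = (0.0057)^2 × [Co^2+]  ⇒  [Co^2+] = 8.3 × 10^-11 M.
For CoCO3: 1.4 × 10^-10 = 0.017 × [Co^2+]  ⇒  [Co^2+] = 8.2 × 10^-9 M.
The salt with the lower threshold [Co^2+] precipitates first: Co(OH)2.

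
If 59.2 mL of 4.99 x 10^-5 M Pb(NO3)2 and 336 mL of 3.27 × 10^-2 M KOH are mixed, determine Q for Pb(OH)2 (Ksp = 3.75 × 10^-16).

Q = 5.78 × 10^-9

Total volume = 59.2 + 336 = 395.2 mL.
[Pb^2+] = 4.99 × 10^-5 × (59.2/395.2) = 7.475 x 10^-6 M
[OH^-] = 3.27 x 10^-2 × (336/395.2) = 2.780 × 10^-2 M
Pb(OH)2(s) ⇌ Pb^2+(aq) + 2 OH^-(aq), so Q = [Pb^2+][OH^-]^2
Q = (7.475 x 10^-6)(2.780 × 10^-2)^2 = 5.78 x 10^-9
Q > Ksp, so Pb(OH)2 will precipitate.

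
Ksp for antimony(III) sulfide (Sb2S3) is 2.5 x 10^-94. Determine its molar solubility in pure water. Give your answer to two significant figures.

Sb2S3(s) <=> 2 Sb^3+(aq) + 3 S^2-(aq)
Ksp = [Sb^3+]^2[S^2-]^3
If s mol/L of Sb2S3 dissolves, [Sb^3+] = 2s and [S^2-] = 3s.
Ksp = (2s)^2(3s)^3 = 108s^5
s = (2.5 x 10^-94 / 108)^(1/5) = 7.5 x 10^-20 M

7.5 × 10^-20 M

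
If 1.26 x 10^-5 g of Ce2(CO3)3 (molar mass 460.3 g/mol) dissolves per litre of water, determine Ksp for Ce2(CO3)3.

1.66 x 10^-36

Molar solubility s = (1.26 x 10^-5 g/L) / (460.3 g/mol) = 2.737 x 10^-8 M.
Ce2(CO3)3(s) <=> 2 Ce^3+ + 3 CO3^2-
Let s = molar solubility. Then [Ce^3+] = 2s and [CO3^2-] = 3s.
Ksp = [Ce^3+]^2[CO3^2-]^3
Substituting: Ksp = (2s)^2(3s)^3 = 108s^5
With s = 2.737 × 10^-8: Ksp = 1.66 × 10^-36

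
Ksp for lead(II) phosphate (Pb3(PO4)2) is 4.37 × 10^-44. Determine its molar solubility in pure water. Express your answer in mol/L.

8.34e-10 M

Pb3(PO4)2(s) ⇌ 3 Pb^2+(aq) + 2 PO4^3-(aq)
Ksp = [Pb^2+]^3[PO4^3-]^2
If s mol/L of Pb3(PO4)2 dissolves, [Pb^2+] = 3s and [PO4^3-] = 2s.
So Ksp = (3s)^3 × (2s)^2 = 108s^5
s^5 = 4.37 × 10^-44 / 108, so s = 8.34 × 10^-10 M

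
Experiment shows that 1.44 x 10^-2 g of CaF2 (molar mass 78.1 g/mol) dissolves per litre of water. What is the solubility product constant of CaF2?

Molar solubility s = (1.44 × 10^-2 g/L) / (78.1 g/mol) = 1.844 x 10^-4 M.
CaF2(s) ⇌ Ca^2+(aq) + 2 F^-(aq)
If s mol/L of CaF2 dissolves, [Ca^2+] = s and [F^-] = 2s.
Ksp = [Ca^2+][F^-]^2
So Ksp = s × (2s)^2 = 4s^3
With s = 1.844 × 10^-4: Ksp = 2.51 × 10^-11

Ksp = 2.51 × 10^-11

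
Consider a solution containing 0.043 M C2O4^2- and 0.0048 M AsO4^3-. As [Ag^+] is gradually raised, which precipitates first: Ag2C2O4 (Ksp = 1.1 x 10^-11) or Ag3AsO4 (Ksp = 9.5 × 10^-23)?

Precipitation of each salt starts when its ion product equals its Ksp.
For Ag2C2O4: 1.1 x 10^-11 = 0.043 × [Ag^+]^2  ⇒  [Ag^+] = 1.6 × 10^-5 M.
For Ag3AsO4: 9.5 × 10^-23 = 0.0048 × [Ag^+]^3  ⇒  [Ag^+] = 2.7 x 10^-7 M.
The salt with the lower threshold [Ag^+] precipitates first: Ag3AsO4.

Ag3AsO4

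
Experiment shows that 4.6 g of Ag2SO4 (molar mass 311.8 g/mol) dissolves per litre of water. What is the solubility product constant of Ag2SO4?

Ksp = 1.3 × 10^-5

Molar solubility s = (4.6 g/L) / (311.8 g/mol) = 1.48 x 10^-2 M.
Ag2SO4(s) ⇌ 2 Ag^+ + SO4^2-
With molar solubility s: [Ag^+] = 2s, [SO4^2-] = s.
Ksp = [Ag^+]^2[SO4^2-]
Ksp = (2s)^2s = 4s^3
Ksp = 4 × (1.48 x 10^-2)^3 = 1.3 × 10^-5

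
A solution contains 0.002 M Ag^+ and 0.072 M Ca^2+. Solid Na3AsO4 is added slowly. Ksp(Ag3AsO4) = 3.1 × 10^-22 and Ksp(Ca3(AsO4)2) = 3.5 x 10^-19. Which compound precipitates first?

Ag3AsO4

Each salt begins to precipitate when Q = Ksp, i.e. when [AsO4^3-] reaches its threshold.
For Ag3AsO4: 3.1 × 10^-22 = (0.002)^3 × [AsO4^3-]  ⇒  [AsO4^3-] = 3.9 × 10^-14 M.
For Ca3(AsO4)2: 3.5 x 10^-19 = (0.072)^3 × [AsO4^3-]^2  ⇒  [AsO4^3-] = 3.1 × 10^-8 M.
The salt with the lower threshold [AsO4^3-] precipitates first: Ag3AsO4.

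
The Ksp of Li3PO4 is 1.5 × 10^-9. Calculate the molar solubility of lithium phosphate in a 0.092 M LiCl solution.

Li3PO4(s) ⇌ 3 Li^+ + PO4^3-
Ksp = [Li^+]^3[PO4^3-]
Let s = moles of Li3PO4 that dissolve per litre. [Li^+] = 0.092 + 3s ≈ 0.092, [PO4^3-] = s (since Li^+ from LiCl dominates).
Ksp ≈ (0.092)^3 × s
s = 1.9 x 10^-6 M
Check: 3s = 5.8 × 10^-6 ≪ 0.092, so the approximation is valid.

s ≈ 1.9 × 10^-6 M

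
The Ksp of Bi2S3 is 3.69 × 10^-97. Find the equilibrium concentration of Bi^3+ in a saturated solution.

4.05e-20 M

Bi2S3(s) ⇌ 2 Bi^3+(aq) + 3 S^2-(aq)
Ksp = [Bi^3+]^2[S^2-]^3
If s mol/L of Bi2S3 dissolves, [Bi^3+] = 2s and [S^2-] = 3s.
Substituting: Ksp = (2s)^2(3s)^3 = 108s^5
s^5 = 3.69 × 10^-97 / 108, so s = 2.026 × 10^-20 M
[Bi^3+] = 2s = 4.05 × 10^-20 M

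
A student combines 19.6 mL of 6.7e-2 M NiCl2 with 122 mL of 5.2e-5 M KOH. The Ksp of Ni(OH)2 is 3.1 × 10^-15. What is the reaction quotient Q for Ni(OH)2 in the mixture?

Total volume = 19.6 + 122 = 141.6 mL.
[Ni^2+] = 6.7 × 10^-2 × (19.6/141.6) = 9.27 x 10^-3 M
[OH^-] = 5.2 × 10^-5 × (122/141.6) = 4.48 × 10^-5 M
Ni(OH)2(s) <=> Ni^2+ + 2 OH^-, so Q = [Ni^2+][OH^-]^2
Q = (9.27 × 10^-3)(4.48 x 10^-5)^2 = 1.9 × 10^-11
Q > Ksp, so Ni(OH)2 will precipitate.

Q ≈ 1.9e-11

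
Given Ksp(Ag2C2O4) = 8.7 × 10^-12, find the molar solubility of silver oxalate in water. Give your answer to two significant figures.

1.3 × 10^-4 M

Ag2C2O4(s) ⇌ 2 Ag^+ + C2O4^2-
Ksp = [Ag^+]^2[C2O4^2-]
For each mole of Ag2C2O4 that dissolves: [Ag^+] = 2s, [C2O4^2-] = s.
Substituting: Ksp = (2s)^2s = 4s^3
s = (8.7 × 10^-12 / 4)^(1/3) = 1.3 × 10^-4 M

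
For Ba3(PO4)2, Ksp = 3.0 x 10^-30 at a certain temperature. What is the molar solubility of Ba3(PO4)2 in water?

4.9 × 10^-7 M

Ba3(PO4)2(s) ⇌ 3 Ba^2+ + 2 PO4^3-
Ksp = [Ba^2+]^3[PO4^3-]^2
Let s = molar solubility. Then [Ba^2+] = 3s and [PO4^3-] = 2s.
Substituting: Ksp = (3s)^3(2s)^2 = 108s^5
Solving, s = (3.0 x 10^-30/108)^(1/5) = 4.9 × 10^-7 M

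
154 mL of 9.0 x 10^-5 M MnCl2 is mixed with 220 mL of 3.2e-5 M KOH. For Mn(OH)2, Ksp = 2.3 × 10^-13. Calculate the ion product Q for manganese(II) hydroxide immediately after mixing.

Q = 1.3e-14

Total volume = 154 + 220 = 374 mL.
[Mn^2+] = 9.0 x 10^-5 × (154/374) = 3.71 x 10^-5 M
[OH^-] = 3.2 × 10^-5 × (220/374) = 1.88 × 10^-5 M
Mn(OH)2(s) ⇌ Mn^2+(aq) + 2 OH^-(aq), so Q = [Mn^2+][OH^-]^2
Q = (3.71 × 10^-5)(1.88 × 10^-5)^2 = 1.3 × 10^-14
Q < Ksp, so no precipitate of Mn(OH)2 forms.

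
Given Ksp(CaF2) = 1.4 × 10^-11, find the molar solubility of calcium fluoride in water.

1.5 x 10^-4 M

CaF2(s) <=> Ca^2+ + 2 F^-
Ksp = [Ca^2+][F^-]^2
If s mol/L of CaF2 dissolves, [Ca^2+] = s and [F^-] = 2s.
So Ksp = s × (2s)^2 = 4s^3
Solving, s = (1.4 × 10^-11/4)^(1/3) = 1.5 × 10^-4 M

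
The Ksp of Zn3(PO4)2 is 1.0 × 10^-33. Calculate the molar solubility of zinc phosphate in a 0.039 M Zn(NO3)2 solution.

s ≈ 2.1 × 10^-15 M

Zn3(PO4)2(s) <=> 3 Zn^2+(aq) + 2 PO4^3-(aq)
Ksp = [Zn^2+]^3[PO4^3-]^2
Let s be the molar solubility in this solution. [Zn^2+] = 0.039 + 3s ≈ 0.039, [PO4^3-] = 2s (since Zn^2+ from Zn(NO3)2 dominates).
Ksp ≈ (0.039)^3 × (2s)^2
s = 2.1 × 10^-15 M
Check: 3s = 6.2 × 10^-15 ≪ 0.039, so the approximation is valid.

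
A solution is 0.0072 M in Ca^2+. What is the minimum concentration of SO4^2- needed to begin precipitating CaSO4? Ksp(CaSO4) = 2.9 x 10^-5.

[SO4^2-] = 4.0e-3 M

CaSO4(s) <=> Ca^2+ + SO4^2-
Ksp = [Ca^2+][SO4^2-]
Precipitation begins when Q = Ksp. With [Ca^2+] = 0.0072 M:
2.9 x 10^-5 = (0.0072) × [SO4^2-]
[SO4^2-] = (2.9 x 10^-5 / 7.2 × 10^-3) = 4.0 x 10^-3 M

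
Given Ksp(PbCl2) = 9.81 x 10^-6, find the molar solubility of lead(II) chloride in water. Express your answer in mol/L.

0.0135 M

PbCl2(s) <=> Pb^2+ + 2 Cl^-
Ksp = [Pb^2+][Cl^-]^2
With molar solubility s: [Pb^2+] = s, [Cl^-] = 2s.
So Ksp = s × (2s)^2 = 4s^3
s^3 = 9.81 x 10^-6 / 4, so s = 1.35 x 10^-2 M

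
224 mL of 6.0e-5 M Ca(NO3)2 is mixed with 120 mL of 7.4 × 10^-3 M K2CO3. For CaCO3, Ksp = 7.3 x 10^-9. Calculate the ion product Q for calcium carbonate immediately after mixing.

Total volume = 224 + 120 = 344 mL.
[Ca^2+] = 6.0 × 10^-5 × (224/344) = 3.91 x 10^-5 M
[CO3^2-] = 7.4 × 10^-3 × (120/344) = 2.58 × 10^-3 M
CaCO3(s) <=> Ca^2+(aq) + CO3^2-(aq), so Q = [Ca^2+][CO3^2-]
Q = (3.91 × 10^-5)(2.58 × 10^-3) = 1.0 × 10^-7
Q > Ksp, so CaCO3 will precipitate.

Q = 1.0e-7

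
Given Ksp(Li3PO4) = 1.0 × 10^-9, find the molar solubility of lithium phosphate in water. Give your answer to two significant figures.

Li3PO4(s) ⇌ 3 Li^+ + PO4^3-
Ksp = [Li^+]^3[PO4^3-]
Let s = molar solubility. Then [Li^+] = 3s and [PO4^3-] = s.
So Ksp = (3s)^3 × s = 27s^4
Solving, s = (1.0 × 10^-9/27)^(1/4) = 2.5 × 10^-3 M

2.5 × 10^-3 M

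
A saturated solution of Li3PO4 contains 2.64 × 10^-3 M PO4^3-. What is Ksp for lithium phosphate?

Li3PO4(s) ⇌ 3 Li^+ + PO4^3-
Stoichiometry gives [Li^+] = (3/1)[PO4^3-] = 7.920 x 10^-3 M.
Ksp = [Li^+]^3[PO4^3-]
Ksp = (7.920 × 10^-3)^3 × 2.64 × 10^-3 = 1.31 x 10^-9

Ksp = 1.31 × 10^-9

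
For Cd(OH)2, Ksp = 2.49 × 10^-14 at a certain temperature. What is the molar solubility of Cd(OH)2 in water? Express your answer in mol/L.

s ≈ 1.84e-5 M

Cd(OH)2(s) ⇌ Cd^2+ + 2 OH^-
Ksp = [Cd^2+][OH^-]^2
If s mol/L of Cd(OH)2 dissolves, [Cd^2+] = s and [OH^-] = 2s.
So Ksp = s × (2s)^2 = 4s^3
s^3 = 2.49 × 10^-14 / 4, so s = 1.84 x 10^-5 M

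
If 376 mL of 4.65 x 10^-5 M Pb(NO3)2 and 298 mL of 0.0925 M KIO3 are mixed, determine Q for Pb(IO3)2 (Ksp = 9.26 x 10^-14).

Total volume = 376 + 298 = 674 mL.
[Pb^2+] = 4.65 × 10^-5 × (376/674) = 2.594 × 10^-5 M
[IO3^-] = 9.25 x 10^-2 × (298/674) = 4.090 × 10^-2 M
Pb(IO3)2(s) ⇌ Pb^2+(aq) + 2 IO3^-(aq), so Q = [Pb^2+][IO3^-]^2
Q = (2.594 × 10^-5)(4.090 x 10^-2)^2 = 4.34 × 10^-8
Q > Ksp, so Pb(IO3)2 will precipitate.

Q ≈ 4.34 × 10^-8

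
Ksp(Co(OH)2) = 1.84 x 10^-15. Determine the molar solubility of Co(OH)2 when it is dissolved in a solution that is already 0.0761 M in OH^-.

3.18 × 10^-13 M

Co(OH)2(s) <=> Co^2+ + 2 OH^-
Ksp = [Co^2+][OH^-]^2
Let s be the molar solubility in this solution. [Co^2+] = s, [OH^-] = 0.0761 + 2s ≈ 0.0761 (since the OH^- already present dominates).
Ksp ≈ s × (0.0761)^2
s = 3.18 × 10^-13 M
Check: 2s = 6.4 × 10^-13 ≪ 0.0761, so the approximation is valid.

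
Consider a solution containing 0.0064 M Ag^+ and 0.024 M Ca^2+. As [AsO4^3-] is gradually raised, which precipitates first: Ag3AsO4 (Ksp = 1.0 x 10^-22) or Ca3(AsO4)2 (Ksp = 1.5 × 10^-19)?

Precipitation of each salt starts when its ion product equals its Ksp.
For Ag3AsO4: 1.0 x 10^-22 = (0.0064)^3 × [AsO4^3-]  ⇒  [AsO4^3-] = 3.8 × 10^-16 M.
For Ca3(AsO4)2: 1.5 × 10^-19 = (0.024)^3 × [AsO4^3-]^2  ⇒  [AsO4^3-] = 1.0 x 10^-7 M.
The salt with the lower threshold [AsO4^3-] precipitates first: Ag3AsO4.

Ag3AsO4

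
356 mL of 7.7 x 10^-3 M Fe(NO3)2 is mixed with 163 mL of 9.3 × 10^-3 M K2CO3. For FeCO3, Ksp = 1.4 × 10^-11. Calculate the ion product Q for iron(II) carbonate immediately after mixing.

1.5e-5

Total volume = 356 + 163 = 519 mL.
[Fe^2+] = 7.7 × 10^-3 × (356/519) = 5.28 x 10^-3 M
[CO3^2-] = 9.3 x 10^-3 × (163/519) = 2.92 × 10^-3 M
FeCO3(s) ⇌ Fe^2+(aq) + CO3^2-(aq), so Q = [Fe^2+][CO3^2-]
Q = (5.28 x 10^-3)(2.92 × 10^-3) = 1.5 x 10^-5
Q > Ksp, so FeCO3 will precipitate.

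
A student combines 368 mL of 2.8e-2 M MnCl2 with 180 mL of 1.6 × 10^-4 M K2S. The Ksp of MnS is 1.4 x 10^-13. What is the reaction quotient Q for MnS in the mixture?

9.9 × 10^-7

Total volume = 368 + 180 = 548 mL.
[Mn^2+] = 2.8 × 10^-2 × (368/548) = 1.88 × 10^-2 M
[S^2-] = 1.6 × 10^-4 × (180/548) = 5.26 x 10^-5 M
MnS(s) ⇌ Mn^2+(aq) + S^2-(aq), so Q = [Mn^2+][S^2-]
Q = (1.88 × 10^-2)(5.26 x 10^-5) = 9.9 × 10^-7
Q > Ksp, so MnS will precipitate.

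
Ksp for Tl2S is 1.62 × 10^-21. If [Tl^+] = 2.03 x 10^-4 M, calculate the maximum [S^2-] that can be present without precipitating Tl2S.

[S^2-] = 3.93e-14 M

Tl2S(s) ⇌ 2 Tl^+(aq) + S^2-(aq)
Ksp = [Tl^+]^2[S^2-]
Precipitation begins when Q = Ksp. With [Tl^+] = 2.03 x 10^-4 M:
1.62 × 10^-21 = (2.03 x 10^-4)^2 × [S^2-]
[S^2-] = (1.62 × 10^-21 / 4.121 × 10^-8) = 3.93 × 10^-14 M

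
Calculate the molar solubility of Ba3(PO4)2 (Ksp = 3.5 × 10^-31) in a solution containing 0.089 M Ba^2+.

Ba3(PO4)2(s) ⇌ 3 Ba^2+(aq) + 2 PO4^3-(aq)
Ksp = [Ba^2+]^3[PO4^3-]^2
If s mol/L dissolves here, [Ba^2+] = 0.089 + 3s ≈ 0.089, [PO4^3-] = 2s (common-ion effect: Ba^2+ is already 0.089 M).
Ksp ≈ (0.089)^3 × (2s)^2
s = 1.1 x 10^-14 M
Check: 3s = 3.3 × 10^-14 ≪ 0.089, so the approximation is valid.

s ≈ 1.1 × 10^-14 M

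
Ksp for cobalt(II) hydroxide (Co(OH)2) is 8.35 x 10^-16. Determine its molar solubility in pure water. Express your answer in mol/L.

Co(OH)2(s) ⇌ Co^2+(aq) + 2 OH^-(aq)
Ksp = [Co^2+][OH^-]^2
With molar solubility s: [Co^2+] = s, [OH^-] = 2s.
Substituting: Ksp = s(2s)^2 = 4s^3
s = (8.35 x 10^-16 / 4)^(1/3) = 5.93 × 10^-6 M

s ≈ 5.93e-6 M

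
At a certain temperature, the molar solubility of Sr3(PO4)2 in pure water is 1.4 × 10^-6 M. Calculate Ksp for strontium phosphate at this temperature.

Sr3(PO4)2(s) ⇌ 3 Sr^2+(aq) + 2 PO4^3-(aq)
With molar solubility s: [Sr^2+] = 3s, [PO4^3-] = 2s.
Ksp = [Sr^2+]^3[PO4^3-]^2
So Ksp = (3s)^3 × (2s)^2 = 108s^5
Ksp = 108 × (1.4 x 10^-6)^5 = 5.8 × 10^-28

5.8e-28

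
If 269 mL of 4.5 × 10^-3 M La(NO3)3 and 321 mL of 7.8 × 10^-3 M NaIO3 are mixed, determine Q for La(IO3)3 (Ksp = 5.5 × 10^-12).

Q = 1.6 × 10^-10

Total volume = 269 + 321 = 590 mL.
[La^3+] = 4.5 × 10^-3 × (269/590) = 2.05 x 10^-3 M
[IO3^-] = 7.8 × 10^-3 × (321/590) = 4.24 × 10^-3 M
La(IO3)3(s) ⇌ La^3+ + 3 IO3^-, so Q = [La^3+][IO3^-]^3
Q = (2.05 × 10^-3)(4.24 × 10^-3)^3 = 1.6 × 10^-10
Q > Ksp, so La(IO3)3 will precipitate.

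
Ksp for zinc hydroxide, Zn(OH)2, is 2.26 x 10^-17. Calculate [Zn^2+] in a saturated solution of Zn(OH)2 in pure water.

1.78e-6 M

Zn(OH)2(s) ⇌ Zn^2+ + 2 OH^-
Ksp = [Zn^2+][OH^-]^2
Let s = molar solubility. Then [Zn^2+] = s and [OH^-] = 2s.
Ksp = s(2s)^2 = 4s^3
s^3 = 2.26 x 10^-17 / 4, so s = 1.781 x 10^-6 M
[Zn^2+] = s = 1.78 × 10^-6 M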